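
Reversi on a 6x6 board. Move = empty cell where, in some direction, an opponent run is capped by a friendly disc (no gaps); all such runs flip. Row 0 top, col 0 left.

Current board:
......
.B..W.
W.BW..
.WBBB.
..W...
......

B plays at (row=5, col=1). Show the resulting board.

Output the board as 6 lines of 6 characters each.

Place B at (5,1); scan 8 dirs for brackets.
Dir NW: first cell '.' (not opp) -> no flip
Dir N: first cell '.' (not opp) -> no flip
Dir NE: opp run (4,2) capped by B -> flip
Dir W: first cell '.' (not opp) -> no flip
Dir E: first cell '.' (not opp) -> no flip
Dir SW: edge -> no flip
Dir S: edge -> no flip
Dir SE: edge -> no flip
All flips: (4,2)

Answer: ......
.B..W.
W.BW..
.WBBB.
..B...
.B....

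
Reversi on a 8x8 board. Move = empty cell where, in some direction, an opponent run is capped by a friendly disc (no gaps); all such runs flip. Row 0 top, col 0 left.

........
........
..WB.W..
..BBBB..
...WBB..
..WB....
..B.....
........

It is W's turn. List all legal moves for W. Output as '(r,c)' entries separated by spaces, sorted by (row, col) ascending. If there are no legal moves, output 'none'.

Answer: (1,3) (2,1) (2,4) (4,2) (4,6) (5,4) (5,5) (6,3) (7,2)

Derivation:
(1,2): no bracket -> illegal
(1,3): flips 2 -> legal
(1,4): no bracket -> illegal
(2,1): flips 1 -> legal
(2,4): flips 1 -> legal
(2,6): no bracket -> illegal
(3,1): no bracket -> illegal
(3,6): no bracket -> illegal
(4,1): no bracket -> illegal
(4,2): flips 1 -> legal
(4,6): flips 2 -> legal
(5,1): no bracket -> illegal
(5,4): flips 1 -> legal
(5,5): flips 4 -> legal
(5,6): no bracket -> illegal
(6,1): no bracket -> illegal
(6,3): flips 1 -> legal
(6,4): no bracket -> illegal
(7,1): no bracket -> illegal
(7,2): flips 1 -> legal
(7,3): no bracket -> illegal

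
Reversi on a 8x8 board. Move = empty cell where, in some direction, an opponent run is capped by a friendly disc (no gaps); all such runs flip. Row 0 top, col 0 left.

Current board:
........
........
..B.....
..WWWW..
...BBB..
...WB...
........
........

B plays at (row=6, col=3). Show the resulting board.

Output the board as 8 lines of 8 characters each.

Place B at (6,3); scan 8 dirs for brackets.
Dir NW: first cell '.' (not opp) -> no flip
Dir N: opp run (5,3) capped by B -> flip
Dir NE: first cell 'B' (not opp) -> no flip
Dir W: first cell '.' (not opp) -> no flip
Dir E: first cell '.' (not opp) -> no flip
Dir SW: first cell '.' (not opp) -> no flip
Dir S: first cell '.' (not opp) -> no flip
Dir SE: first cell '.' (not opp) -> no flip
All flips: (5,3)

Answer: ........
........
..B.....
..WWWW..
...BBB..
...BB...
...B....
........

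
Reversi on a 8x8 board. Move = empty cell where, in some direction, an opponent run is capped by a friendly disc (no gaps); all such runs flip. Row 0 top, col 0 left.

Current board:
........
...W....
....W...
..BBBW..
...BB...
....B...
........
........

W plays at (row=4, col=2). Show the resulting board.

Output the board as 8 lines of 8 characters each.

Place W at (4,2); scan 8 dirs for brackets.
Dir NW: first cell '.' (not opp) -> no flip
Dir N: opp run (3,2), next='.' -> no flip
Dir NE: opp run (3,3) capped by W -> flip
Dir W: first cell '.' (not opp) -> no flip
Dir E: opp run (4,3) (4,4), next='.' -> no flip
Dir SW: first cell '.' (not opp) -> no flip
Dir S: first cell '.' (not opp) -> no flip
Dir SE: first cell '.' (not opp) -> no flip
All flips: (3,3)

Answer: ........
...W....
....W...
..BWBW..
..WBB...
....B...
........
........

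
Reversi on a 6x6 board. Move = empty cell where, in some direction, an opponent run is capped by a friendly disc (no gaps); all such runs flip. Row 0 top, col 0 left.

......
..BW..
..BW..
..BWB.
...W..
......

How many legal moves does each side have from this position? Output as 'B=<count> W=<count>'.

Answer: B=6 W=8

Derivation:
-- B to move --
(0,2): no bracket -> illegal
(0,3): no bracket -> illegal
(0,4): flips 1 -> legal
(1,4): flips 2 -> legal
(2,4): flips 1 -> legal
(4,2): no bracket -> illegal
(4,4): flips 1 -> legal
(5,2): flips 1 -> legal
(5,3): no bracket -> illegal
(5,4): flips 1 -> legal
B mobility = 6
-- W to move --
(0,1): flips 1 -> legal
(0,2): no bracket -> illegal
(0,3): no bracket -> illegal
(1,1): flips 2 -> legal
(2,1): flips 2 -> legal
(2,4): no bracket -> illegal
(2,5): flips 1 -> legal
(3,1): flips 2 -> legal
(3,5): flips 1 -> legal
(4,1): flips 1 -> legal
(4,2): no bracket -> illegal
(4,4): no bracket -> illegal
(4,5): flips 1 -> legal
W mobility = 8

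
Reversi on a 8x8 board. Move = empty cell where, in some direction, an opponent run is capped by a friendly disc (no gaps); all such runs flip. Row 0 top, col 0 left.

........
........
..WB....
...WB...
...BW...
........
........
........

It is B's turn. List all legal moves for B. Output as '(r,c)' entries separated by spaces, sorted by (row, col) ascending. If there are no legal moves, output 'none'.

Answer: (2,1) (3,2) (4,5) (5,4)

Derivation:
(1,1): no bracket -> illegal
(1,2): no bracket -> illegal
(1,3): no bracket -> illegal
(2,1): flips 1 -> legal
(2,4): no bracket -> illegal
(3,1): no bracket -> illegal
(3,2): flips 1 -> legal
(3,5): no bracket -> illegal
(4,2): no bracket -> illegal
(4,5): flips 1 -> legal
(5,3): no bracket -> illegal
(5,4): flips 1 -> legal
(5,5): no bracket -> illegal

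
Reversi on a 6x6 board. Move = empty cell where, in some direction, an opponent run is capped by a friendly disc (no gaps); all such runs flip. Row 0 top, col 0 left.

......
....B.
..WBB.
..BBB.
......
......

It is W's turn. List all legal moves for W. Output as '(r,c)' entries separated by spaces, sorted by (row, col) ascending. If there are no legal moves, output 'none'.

(0,3): no bracket -> illegal
(0,4): no bracket -> illegal
(0,5): no bracket -> illegal
(1,2): no bracket -> illegal
(1,3): no bracket -> illegal
(1,5): no bracket -> illegal
(2,1): no bracket -> illegal
(2,5): flips 2 -> legal
(3,1): no bracket -> illegal
(3,5): no bracket -> illegal
(4,1): no bracket -> illegal
(4,2): flips 1 -> legal
(4,3): no bracket -> illegal
(4,4): flips 1 -> legal
(4,5): no bracket -> illegal

Answer: (2,5) (4,2) (4,4)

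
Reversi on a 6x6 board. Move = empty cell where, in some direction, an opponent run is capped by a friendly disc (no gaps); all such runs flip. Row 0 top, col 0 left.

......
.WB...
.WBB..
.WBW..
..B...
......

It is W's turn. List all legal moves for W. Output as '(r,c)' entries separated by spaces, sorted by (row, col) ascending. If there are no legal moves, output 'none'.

Answer: (0,3) (1,3) (2,4) (4,3) (5,1) (5,3)

Derivation:
(0,1): no bracket -> illegal
(0,2): no bracket -> illegal
(0,3): flips 1 -> legal
(1,3): flips 3 -> legal
(1,4): no bracket -> illegal
(2,4): flips 2 -> legal
(3,4): no bracket -> illegal
(4,1): no bracket -> illegal
(4,3): flips 1 -> legal
(5,1): flips 1 -> legal
(5,2): no bracket -> illegal
(5,3): flips 1 -> legal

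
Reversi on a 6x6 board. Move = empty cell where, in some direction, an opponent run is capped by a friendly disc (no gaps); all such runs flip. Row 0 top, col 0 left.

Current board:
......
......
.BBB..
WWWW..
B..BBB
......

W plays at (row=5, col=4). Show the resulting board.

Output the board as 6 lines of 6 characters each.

Answer: ......
......
.BBB..
WWWW..
B..WBB
....W.

Derivation:
Place W at (5,4); scan 8 dirs for brackets.
Dir NW: opp run (4,3) capped by W -> flip
Dir N: opp run (4,4), next='.' -> no flip
Dir NE: opp run (4,5), next=edge -> no flip
Dir W: first cell '.' (not opp) -> no flip
Dir E: first cell '.' (not opp) -> no flip
Dir SW: edge -> no flip
Dir S: edge -> no flip
Dir SE: edge -> no flip
All flips: (4,3)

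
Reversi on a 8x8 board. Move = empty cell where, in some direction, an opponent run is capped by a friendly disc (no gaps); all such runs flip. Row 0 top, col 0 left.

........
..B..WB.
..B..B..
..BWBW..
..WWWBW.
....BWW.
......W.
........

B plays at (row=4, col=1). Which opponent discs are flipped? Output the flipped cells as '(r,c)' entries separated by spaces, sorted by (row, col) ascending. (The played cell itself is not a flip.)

Dir NW: first cell '.' (not opp) -> no flip
Dir N: first cell '.' (not opp) -> no flip
Dir NE: first cell 'B' (not opp) -> no flip
Dir W: first cell '.' (not opp) -> no flip
Dir E: opp run (4,2) (4,3) (4,4) capped by B -> flip
Dir SW: first cell '.' (not opp) -> no flip
Dir S: first cell '.' (not opp) -> no flip
Dir SE: first cell '.' (not opp) -> no flip

Answer: (4,2) (4,3) (4,4)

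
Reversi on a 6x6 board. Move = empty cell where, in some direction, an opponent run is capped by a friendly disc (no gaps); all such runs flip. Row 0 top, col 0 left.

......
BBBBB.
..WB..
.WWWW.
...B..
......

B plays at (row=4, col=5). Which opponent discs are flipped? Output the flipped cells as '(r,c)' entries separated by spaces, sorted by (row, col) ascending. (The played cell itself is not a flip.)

Answer: (3,4)

Derivation:
Dir NW: opp run (3,4) capped by B -> flip
Dir N: first cell '.' (not opp) -> no flip
Dir NE: edge -> no flip
Dir W: first cell '.' (not opp) -> no flip
Dir E: edge -> no flip
Dir SW: first cell '.' (not opp) -> no flip
Dir S: first cell '.' (not opp) -> no flip
Dir SE: edge -> no flip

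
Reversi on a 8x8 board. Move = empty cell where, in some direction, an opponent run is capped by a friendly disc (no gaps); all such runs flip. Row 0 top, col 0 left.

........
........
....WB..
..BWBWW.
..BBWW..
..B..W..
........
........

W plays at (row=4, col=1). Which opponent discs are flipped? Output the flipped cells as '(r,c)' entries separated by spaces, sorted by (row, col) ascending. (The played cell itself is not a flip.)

Answer: (4,2) (4,3)

Derivation:
Dir NW: first cell '.' (not opp) -> no flip
Dir N: first cell '.' (not opp) -> no flip
Dir NE: opp run (3,2), next='.' -> no flip
Dir W: first cell '.' (not opp) -> no flip
Dir E: opp run (4,2) (4,3) capped by W -> flip
Dir SW: first cell '.' (not opp) -> no flip
Dir S: first cell '.' (not opp) -> no flip
Dir SE: opp run (5,2), next='.' -> no flip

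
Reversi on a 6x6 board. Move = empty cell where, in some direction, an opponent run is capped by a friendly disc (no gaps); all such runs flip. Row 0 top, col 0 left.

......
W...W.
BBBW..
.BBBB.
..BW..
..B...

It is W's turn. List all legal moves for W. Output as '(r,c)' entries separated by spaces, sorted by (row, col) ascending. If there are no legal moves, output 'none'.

(1,1): no bracket -> illegal
(1,2): no bracket -> illegal
(1,3): no bracket -> illegal
(2,4): no bracket -> illegal
(2,5): flips 1 -> legal
(3,0): flips 1 -> legal
(3,5): no bracket -> illegal
(4,0): no bracket -> illegal
(4,1): flips 2 -> legal
(4,4): no bracket -> illegal
(4,5): flips 1 -> legal
(5,1): no bracket -> illegal
(5,3): no bracket -> illegal

Answer: (2,5) (3,0) (4,1) (4,5)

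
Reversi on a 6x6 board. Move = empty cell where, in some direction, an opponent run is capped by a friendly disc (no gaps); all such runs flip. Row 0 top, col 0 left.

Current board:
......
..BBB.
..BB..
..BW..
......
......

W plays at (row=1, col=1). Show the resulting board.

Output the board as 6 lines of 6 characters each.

Answer: ......
.WBBB.
..WB..
..BW..
......
......

Derivation:
Place W at (1,1); scan 8 dirs for brackets.
Dir NW: first cell '.' (not opp) -> no flip
Dir N: first cell '.' (not opp) -> no flip
Dir NE: first cell '.' (not opp) -> no flip
Dir W: first cell '.' (not opp) -> no flip
Dir E: opp run (1,2) (1,3) (1,4), next='.' -> no flip
Dir SW: first cell '.' (not opp) -> no flip
Dir S: first cell '.' (not opp) -> no flip
Dir SE: opp run (2,2) capped by W -> flip
All flips: (2,2)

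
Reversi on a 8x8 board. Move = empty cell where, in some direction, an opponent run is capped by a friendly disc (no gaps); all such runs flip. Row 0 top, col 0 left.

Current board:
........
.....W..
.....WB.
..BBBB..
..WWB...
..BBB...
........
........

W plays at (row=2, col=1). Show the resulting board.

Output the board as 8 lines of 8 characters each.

Place W at (2,1); scan 8 dirs for brackets.
Dir NW: first cell '.' (not opp) -> no flip
Dir N: first cell '.' (not opp) -> no flip
Dir NE: first cell '.' (not opp) -> no flip
Dir W: first cell '.' (not opp) -> no flip
Dir E: first cell '.' (not opp) -> no flip
Dir SW: first cell '.' (not opp) -> no flip
Dir S: first cell '.' (not opp) -> no flip
Dir SE: opp run (3,2) capped by W -> flip
All flips: (3,2)

Answer: ........
.....W..
.W...WB.
..WBBB..
..WWB...
..BBB...
........
........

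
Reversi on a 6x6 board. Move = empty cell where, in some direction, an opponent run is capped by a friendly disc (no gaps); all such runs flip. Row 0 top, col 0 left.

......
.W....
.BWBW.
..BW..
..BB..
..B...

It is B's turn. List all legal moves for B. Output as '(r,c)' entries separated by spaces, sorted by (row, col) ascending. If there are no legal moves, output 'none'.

(0,0): no bracket -> illegal
(0,1): flips 1 -> legal
(0,2): no bracket -> illegal
(1,0): no bracket -> illegal
(1,2): flips 1 -> legal
(1,3): no bracket -> illegal
(1,4): no bracket -> illegal
(1,5): flips 2 -> legal
(2,0): no bracket -> illegal
(2,5): flips 1 -> legal
(3,1): no bracket -> illegal
(3,4): flips 1 -> legal
(3,5): no bracket -> illegal
(4,4): no bracket -> illegal

Answer: (0,1) (1,2) (1,5) (2,5) (3,4)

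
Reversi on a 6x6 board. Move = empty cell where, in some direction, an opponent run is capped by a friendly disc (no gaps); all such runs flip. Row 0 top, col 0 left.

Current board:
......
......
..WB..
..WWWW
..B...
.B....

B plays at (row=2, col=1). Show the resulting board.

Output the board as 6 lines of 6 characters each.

Place B at (2,1); scan 8 dirs for brackets.
Dir NW: first cell '.' (not opp) -> no flip
Dir N: first cell '.' (not opp) -> no flip
Dir NE: first cell '.' (not opp) -> no flip
Dir W: first cell '.' (not opp) -> no flip
Dir E: opp run (2,2) capped by B -> flip
Dir SW: first cell '.' (not opp) -> no flip
Dir S: first cell '.' (not opp) -> no flip
Dir SE: opp run (3,2), next='.' -> no flip
All flips: (2,2)

Answer: ......
......
.BBB..
..WWWW
..B...
.B....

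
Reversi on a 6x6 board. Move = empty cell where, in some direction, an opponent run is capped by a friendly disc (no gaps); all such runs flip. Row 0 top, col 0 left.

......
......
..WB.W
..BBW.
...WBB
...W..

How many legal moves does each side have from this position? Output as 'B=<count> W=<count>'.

Answer: B=7 W=9

Derivation:
-- B to move --
(1,1): flips 1 -> legal
(1,2): flips 1 -> legal
(1,3): no bracket -> illegal
(1,4): no bracket -> illegal
(1,5): no bracket -> illegal
(2,1): flips 1 -> legal
(2,4): flips 1 -> legal
(3,1): no bracket -> illegal
(3,5): flips 1 -> legal
(4,2): flips 1 -> legal
(5,2): no bracket -> illegal
(5,4): flips 1 -> legal
B mobility = 7
-- W to move --
(1,2): flips 1 -> legal
(1,3): flips 2 -> legal
(1,4): no bracket -> illegal
(2,1): flips 1 -> legal
(2,4): flips 1 -> legal
(3,1): flips 2 -> legal
(3,5): flips 1 -> legal
(4,1): no bracket -> illegal
(4,2): flips 1 -> legal
(5,4): flips 1 -> legal
(5,5): flips 2 -> legal
W mobility = 9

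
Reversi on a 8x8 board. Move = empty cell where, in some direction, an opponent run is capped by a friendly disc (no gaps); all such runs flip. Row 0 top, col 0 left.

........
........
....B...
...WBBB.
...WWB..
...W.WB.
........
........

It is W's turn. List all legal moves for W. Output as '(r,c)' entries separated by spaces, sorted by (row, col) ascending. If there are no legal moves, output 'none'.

(1,3): no bracket -> illegal
(1,4): flips 2 -> legal
(1,5): flips 1 -> legal
(2,3): no bracket -> illegal
(2,5): flips 3 -> legal
(2,6): flips 1 -> legal
(2,7): no bracket -> illegal
(3,7): flips 3 -> legal
(4,6): flips 1 -> legal
(4,7): no bracket -> illegal
(5,4): no bracket -> illegal
(5,7): flips 1 -> legal
(6,5): no bracket -> illegal
(6,6): no bracket -> illegal
(6,7): no bracket -> illegal

Answer: (1,4) (1,5) (2,5) (2,6) (3,7) (4,6) (5,7)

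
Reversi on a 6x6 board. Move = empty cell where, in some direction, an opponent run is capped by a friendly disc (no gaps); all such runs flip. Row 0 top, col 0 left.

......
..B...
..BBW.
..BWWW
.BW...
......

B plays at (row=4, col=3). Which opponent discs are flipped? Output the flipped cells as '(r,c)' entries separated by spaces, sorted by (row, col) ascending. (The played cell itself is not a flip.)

Answer: (3,3) (4,2)

Derivation:
Dir NW: first cell 'B' (not opp) -> no flip
Dir N: opp run (3,3) capped by B -> flip
Dir NE: opp run (3,4), next='.' -> no flip
Dir W: opp run (4,2) capped by B -> flip
Dir E: first cell '.' (not opp) -> no flip
Dir SW: first cell '.' (not opp) -> no flip
Dir S: first cell '.' (not opp) -> no flip
Dir SE: first cell '.' (not opp) -> no flip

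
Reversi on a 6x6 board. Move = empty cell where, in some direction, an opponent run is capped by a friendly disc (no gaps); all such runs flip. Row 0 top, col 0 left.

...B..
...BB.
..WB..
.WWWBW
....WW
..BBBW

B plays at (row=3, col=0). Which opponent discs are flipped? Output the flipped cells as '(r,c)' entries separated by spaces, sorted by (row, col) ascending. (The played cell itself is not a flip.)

Dir NW: edge -> no flip
Dir N: first cell '.' (not opp) -> no flip
Dir NE: first cell '.' (not opp) -> no flip
Dir W: edge -> no flip
Dir E: opp run (3,1) (3,2) (3,3) capped by B -> flip
Dir SW: edge -> no flip
Dir S: first cell '.' (not opp) -> no flip
Dir SE: first cell '.' (not opp) -> no flip

Answer: (3,1) (3,2) (3,3)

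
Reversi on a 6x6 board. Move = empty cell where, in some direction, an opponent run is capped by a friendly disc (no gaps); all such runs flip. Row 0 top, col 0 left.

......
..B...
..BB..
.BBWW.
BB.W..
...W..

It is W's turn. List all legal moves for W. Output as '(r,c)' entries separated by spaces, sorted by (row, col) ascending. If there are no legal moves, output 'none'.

(0,1): flips 2 -> legal
(0,2): no bracket -> illegal
(0,3): no bracket -> illegal
(1,1): flips 1 -> legal
(1,3): flips 1 -> legal
(1,4): no bracket -> illegal
(2,0): no bracket -> illegal
(2,1): flips 1 -> legal
(2,4): no bracket -> illegal
(3,0): flips 2 -> legal
(4,2): no bracket -> illegal
(5,0): no bracket -> illegal
(5,1): no bracket -> illegal
(5,2): no bracket -> illegal

Answer: (0,1) (1,1) (1,3) (2,1) (3,0)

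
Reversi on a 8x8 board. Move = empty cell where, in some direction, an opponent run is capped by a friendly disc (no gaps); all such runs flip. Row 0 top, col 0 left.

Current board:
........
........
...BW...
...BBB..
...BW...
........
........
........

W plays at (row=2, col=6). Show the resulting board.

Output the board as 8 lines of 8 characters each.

Answer: ........
........
...BW.W.
...BBW..
...BW...
........
........
........

Derivation:
Place W at (2,6); scan 8 dirs for brackets.
Dir NW: first cell '.' (not opp) -> no flip
Dir N: first cell '.' (not opp) -> no flip
Dir NE: first cell '.' (not opp) -> no flip
Dir W: first cell '.' (not opp) -> no flip
Dir E: first cell '.' (not opp) -> no flip
Dir SW: opp run (3,5) capped by W -> flip
Dir S: first cell '.' (not opp) -> no flip
Dir SE: first cell '.' (not opp) -> no flip
All flips: (3,5)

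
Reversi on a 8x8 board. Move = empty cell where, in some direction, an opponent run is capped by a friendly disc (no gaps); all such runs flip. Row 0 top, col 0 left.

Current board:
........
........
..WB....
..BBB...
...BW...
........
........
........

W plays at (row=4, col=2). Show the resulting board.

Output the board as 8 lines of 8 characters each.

Answer: ........
........
..WB....
..WBB...
..WWW...
........
........
........

Derivation:
Place W at (4,2); scan 8 dirs for brackets.
Dir NW: first cell '.' (not opp) -> no flip
Dir N: opp run (3,2) capped by W -> flip
Dir NE: opp run (3,3), next='.' -> no flip
Dir W: first cell '.' (not opp) -> no flip
Dir E: opp run (4,3) capped by W -> flip
Dir SW: first cell '.' (not opp) -> no flip
Dir S: first cell '.' (not opp) -> no flip
Dir SE: first cell '.' (not opp) -> no flip
All flips: (3,2) (4,3)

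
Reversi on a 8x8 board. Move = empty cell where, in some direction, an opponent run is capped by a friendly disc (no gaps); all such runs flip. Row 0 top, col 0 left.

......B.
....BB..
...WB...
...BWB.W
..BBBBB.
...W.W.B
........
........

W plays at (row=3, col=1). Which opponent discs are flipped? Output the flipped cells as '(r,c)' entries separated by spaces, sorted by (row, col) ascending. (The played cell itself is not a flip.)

Dir NW: first cell '.' (not opp) -> no flip
Dir N: first cell '.' (not opp) -> no flip
Dir NE: first cell '.' (not opp) -> no flip
Dir W: first cell '.' (not opp) -> no flip
Dir E: first cell '.' (not opp) -> no flip
Dir SW: first cell '.' (not opp) -> no flip
Dir S: first cell '.' (not opp) -> no flip
Dir SE: opp run (4,2) capped by W -> flip

Answer: (4,2)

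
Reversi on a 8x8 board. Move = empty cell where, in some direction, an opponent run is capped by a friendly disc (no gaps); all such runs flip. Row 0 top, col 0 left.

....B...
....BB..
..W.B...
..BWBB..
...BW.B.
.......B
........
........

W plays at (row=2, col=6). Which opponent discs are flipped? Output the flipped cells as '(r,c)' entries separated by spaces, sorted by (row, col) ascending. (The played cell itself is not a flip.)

Answer: (3,5)

Derivation:
Dir NW: opp run (1,5) (0,4), next=edge -> no flip
Dir N: first cell '.' (not opp) -> no flip
Dir NE: first cell '.' (not opp) -> no flip
Dir W: first cell '.' (not opp) -> no flip
Dir E: first cell '.' (not opp) -> no flip
Dir SW: opp run (3,5) capped by W -> flip
Dir S: first cell '.' (not opp) -> no flip
Dir SE: first cell '.' (not opp) -> no flip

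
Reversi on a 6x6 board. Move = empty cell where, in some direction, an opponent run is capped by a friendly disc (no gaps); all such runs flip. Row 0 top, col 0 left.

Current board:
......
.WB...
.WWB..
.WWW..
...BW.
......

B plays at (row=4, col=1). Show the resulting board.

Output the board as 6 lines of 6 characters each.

Answer: ......
.WB...
.WWB..
.WBW..
.B.BW.
......

Derivation:
Place B at (4,1); scan 8 dirs for brackets.
Dir NW: first cell '.' (not opp) -> no flip
Dir N: opp run (3,1) (2,1) (1,1), next='.' -> no flip
Dir NE: opp run (3,2) capped by B -> flip
Dir W: first cell '.' (not opp) -> no flip
Dir E: first cell '.' (not opp) -> no flip
Dir SW: first cell '.' (not opp) -> no flip
Dir S: first cell '.' (not opp) -> no flip
Dir SE: first cell '.' (not opp) -> no flip
All flips: (3,2)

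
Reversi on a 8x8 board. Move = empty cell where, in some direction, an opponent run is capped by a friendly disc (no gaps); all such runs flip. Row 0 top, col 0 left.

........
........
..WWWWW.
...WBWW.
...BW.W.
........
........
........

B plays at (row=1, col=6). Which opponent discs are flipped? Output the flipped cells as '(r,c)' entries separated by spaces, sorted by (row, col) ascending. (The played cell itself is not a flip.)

Answer: (2,5)

Derivation:
Dir NW: first cell '.' (not opp) -> no flip
Dir N: first cell '.' (not opp) -> no flip
Dir NE: first cell '.' (not opp) -> no flip
Dir W: first cell '.' (not opp) -> no flip
Dir E: first cell '.' (not opp) -> no flip
Dir SW: opp run (2,5) capped by B -> flip
Dir S: opp run (2,6) (3,6) (4,6), next='.' -> no flip
Dir SE: first cell '.' (not opp) -> no flip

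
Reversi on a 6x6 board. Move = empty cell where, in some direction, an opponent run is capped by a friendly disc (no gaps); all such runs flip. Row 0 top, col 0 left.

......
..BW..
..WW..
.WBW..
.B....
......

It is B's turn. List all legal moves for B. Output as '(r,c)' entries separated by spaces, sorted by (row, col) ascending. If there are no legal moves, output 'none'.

Answer: (1,4) (2,1) (3,0) (3,4)

Derivation:
(0,2): no bracket -> illegal
(0,3): no bracket -> illegal
(0,4): no bracket -> illegal
(1,1): no bracket -> illegal
(1,4): flips 2 -> legal
(2,0): no bracket -> illegal
(2,1): flips 1 -> legal
(2,4): no bracket -> illegal
(3,0): flips 1 -> legal
(3,4): flips 2 -> legal
(4,0): no bracket -> illegal
(4,2): no bracket -> illegal
(4,3): no bracket -> illegal
(4,4): no bracket -> illegal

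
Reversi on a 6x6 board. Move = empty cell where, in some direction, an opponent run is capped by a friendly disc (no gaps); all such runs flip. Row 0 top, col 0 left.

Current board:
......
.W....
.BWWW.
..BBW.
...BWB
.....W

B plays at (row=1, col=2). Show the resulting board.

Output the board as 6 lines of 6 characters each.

Answer: ......
.WB...
.BBBW.
..BBB.
...BWB
.....W

Derivation:
Place B at (1,2); scan 8 dirs for brackets.
Dir NW: first cell '.' (not opp) -> no flip
Dir N: first cell '.' (not opp) -> no flip
Dir NE: first cell '.' (not opp) -> no flip
Dir W: opp run (1,1), next='.' -> no flip
Dir E: first cell '.' (not opp) -> no flip
Dir SW: first cell 'B' (not opp) -> no flip
Dir S: opp run (2,2) capped by B -> flip
Dir SE: opp run (2,3) (3,4) capped by B -> flip
All flips: (2,2) (2,3) (3,4)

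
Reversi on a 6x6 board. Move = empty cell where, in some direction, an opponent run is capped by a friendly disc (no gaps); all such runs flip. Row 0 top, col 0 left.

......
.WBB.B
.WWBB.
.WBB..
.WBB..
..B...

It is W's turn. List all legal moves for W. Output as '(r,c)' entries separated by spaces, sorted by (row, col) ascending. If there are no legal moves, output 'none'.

Answer: (0,2) (0,3) (0,4) (1,4) (2,5) (3,4) (4,4) (5,3) (5,4)

Derivation:
(0,1): no bracket -> illegal
(0,2): flips 1 -> legal
(0,3): flips 1 -> legal
(0,4): flips 1 -> legal
(0,5): no bracket -> illegal
(1,4): flips 4 -> legal
(2,5): flips 2 -> legal
(3,4): flips 2 -> legal
(3,5): no bracket -> illegal
(4,4): flips 3 -> legal
(5,1): no bracket -> illegal
(5,3): flips 1 -> legal
(5,4): flips 2 -> legal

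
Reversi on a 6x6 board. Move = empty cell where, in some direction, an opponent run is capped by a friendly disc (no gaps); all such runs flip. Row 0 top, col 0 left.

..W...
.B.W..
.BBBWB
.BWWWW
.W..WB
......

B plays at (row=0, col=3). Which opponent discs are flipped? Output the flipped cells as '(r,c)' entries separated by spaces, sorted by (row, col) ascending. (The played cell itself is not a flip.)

Dir NW: edge -> no flip
Dir N: edge -> no flip
Dir NE: edge -> no flip
Dir W: opp run (0,2), next='.' -> no flip
Dir E: first cell '.' (not opp) -> no flip
Dir SW: first cell '.' (not opp) -> no flip
Dir S: opp run (1,3) capped by B -> flip
Dir SE: first cell '.' (not opp) -> no flip

Answer: (1,3)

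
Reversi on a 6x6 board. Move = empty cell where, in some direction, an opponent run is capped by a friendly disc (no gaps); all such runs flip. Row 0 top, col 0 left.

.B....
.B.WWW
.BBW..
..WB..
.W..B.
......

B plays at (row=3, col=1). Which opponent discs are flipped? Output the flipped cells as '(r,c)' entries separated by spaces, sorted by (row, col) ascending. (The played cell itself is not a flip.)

Answer: (3,2)

Derivation:
Dir NW: first cell '.' (not opp) -> no flip
Dir N: first cell 'B' (not opp) -> no flip
Dir NE: first cell 'B' (not opp) -> no flip
Dir W: first cell '.' (not opp) -> no flip
Dir E: opp run (3,2) capped by B -> flip
Dir SW: first cell '.' (not opp) -> no flip
Dir S: opp run (4,1), next='.' -> no flip
Dir SE: first cell '.' (not opp) -> no flip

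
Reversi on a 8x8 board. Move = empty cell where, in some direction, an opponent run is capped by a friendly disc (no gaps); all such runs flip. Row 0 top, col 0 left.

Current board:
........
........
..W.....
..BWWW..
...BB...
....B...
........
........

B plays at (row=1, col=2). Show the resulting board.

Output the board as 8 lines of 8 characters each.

Place B at (1,2); scan 8 dirs for brackets.
Dir NW: first cell '.' (not opp) -> no flip
Dir N: first cell '.' (not opp) -> no flip
Dir NE: first cell '.' (not opp) -> no flip
Dir W: first cell '.' (not opp) -> no flip
Dir E: first cell '.' (not opp) -> no flip
Dir SW: first cell '.' (not opp) -> no flip
Dir S: opp run (2,2) capped by B -> flip
Dir SE: first cell '.' (not opp) -> no flip
All flips: (2,2)

Answer: ........
..B.....
..B.....
..BWWW..
...BB...
....B...
........
........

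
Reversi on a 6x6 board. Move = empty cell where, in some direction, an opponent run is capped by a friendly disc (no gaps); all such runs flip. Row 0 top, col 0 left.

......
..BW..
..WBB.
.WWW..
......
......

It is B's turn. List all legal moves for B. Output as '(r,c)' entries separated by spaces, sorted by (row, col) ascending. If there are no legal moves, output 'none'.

Answer: (0,2) (0,3) (1,4) (2,1) (4,1) (4,2) (4,3)

Derivation:
(0,2): flips 1 -> legal
(0,3): flips 1 -> legal
(0,4): no bracket -> illegal
(1,1): no bracket -> illegal
(1,4): flips 1 -> legal
(2,0): no bracket -> illegal
(2,1): flips 1 -> legal
(3,0): no bracket -> illegal
(3,4): no bracket -> illegal
(4,0): no bracket -> illegal
(4,1): flips 1 -> legal
(4,2): flips 3 -> legal
(4,3): flips 1 -> legal
(4,4): no bracket -> illegal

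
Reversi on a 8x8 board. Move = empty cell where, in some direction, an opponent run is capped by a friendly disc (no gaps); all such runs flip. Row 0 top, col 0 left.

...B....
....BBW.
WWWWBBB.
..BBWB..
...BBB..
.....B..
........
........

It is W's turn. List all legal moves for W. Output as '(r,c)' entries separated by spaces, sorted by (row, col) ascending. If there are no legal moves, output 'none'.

Answer: (0,4) (0,5) (1,3) (2,7) (3,1) (3,6) (4,1) (4,2) (5,2) (5,3) (5,4) (5,6) (6,6)

Derivation:
(0,2): no bracket -> illegal
(0,4): flips 2 -> legal
(0,5): flips 1 -> legal
(0,6): no bracket -> illegal
(1,2): no bracket -> illegal
(1,3): flips 2 -> legal
(1,7): no bracket -> illegal
(2,7): flips 3 -> legal
(3,1): flips 2 -> legal
(3,6): flips 2 -> legal
(3,7): no bracket -> illegal
(4,1): flips 1 -> legal
(4,2): flips 1 -> legal
(4,6): no bracket -> illegal
(5,2): flips 1 -> legal
(5,3): flips 2 -> legal
(5,4): flips 3 -> legal
(5,6): flips 1 -> legal
(6,4): no bracket -> illegal
(6,5): no bracket -> illegal
(6,6): flips 3 -> legal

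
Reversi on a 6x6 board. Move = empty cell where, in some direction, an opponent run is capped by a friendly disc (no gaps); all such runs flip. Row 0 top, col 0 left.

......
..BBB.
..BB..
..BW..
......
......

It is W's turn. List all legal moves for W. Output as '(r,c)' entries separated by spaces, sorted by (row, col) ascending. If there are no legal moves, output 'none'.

Answer: (0,3) (1,1) (3,1)

Derivation:
(0,1): no bracket -> illegal
(0,2): no bracket -> illegal
(0,3): flips 2 -> legal
(0,4): no bracket -> illegal
(0,5): no bracket -> illegal
(1,1): flips 1 -> legal
(1,5): no bracket -> illegal
(2,1): no bracket -> illegal
(2,4): no bracket -> illegal
(2,5): no bracket -> illegal
(3,1): flips 1 -> legal
(3,4): no bracket -> illegal
(4,1): no bracket -> illegal
(4,2): no bracket -> illegal
(4,3): no bracket -> illegal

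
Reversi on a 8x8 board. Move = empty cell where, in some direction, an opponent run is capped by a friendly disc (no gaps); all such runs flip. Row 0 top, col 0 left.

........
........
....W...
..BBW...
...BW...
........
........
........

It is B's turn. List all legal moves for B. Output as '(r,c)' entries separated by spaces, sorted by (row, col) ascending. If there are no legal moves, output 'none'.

(1,3): no bracket -> illegal
(1,4): no bracket -> illegal
(1,5): flips 1 -> legal
(2,3): no bracket -> illegal
(2,5): flips 1 -> legal
(3,5): flips 1 -> legal
(4,5): flips 1 -> legal
(5,3): no bracket -> illegal
(5,4): no bracket -> illegal
(5,5): flips 1 -> legal

Answer: (1,5) (2,5) (3,5) (4,5) (5,5)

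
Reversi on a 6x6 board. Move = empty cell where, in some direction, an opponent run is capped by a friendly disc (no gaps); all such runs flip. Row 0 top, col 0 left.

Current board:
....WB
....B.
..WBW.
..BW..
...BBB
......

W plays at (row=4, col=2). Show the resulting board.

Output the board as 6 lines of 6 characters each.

Place W at (4,2); scan 8 dirs for brackets.
Dir NW: first cell '.' (not opp) -> no flip
Dir N: opp run (3,2) capped by W -> flip
Dir NE: first cell 'W' (not opp) -> no flip
Dir W: first cell '.' (not opp) -> no flip
Dir E: opp run (4,3) (4,4) (4,5), next=edge -> no flip
Dir SW: first cell '.' (not opp) -> no flip
Dir S: first cell '.' (not opp) -> no flip
Dir SE: first cell '.' (not opp) -> no flip
All flips: (3,2)

Answer: ....WB
....B.
..WBW.
..WW..
..WBBB
......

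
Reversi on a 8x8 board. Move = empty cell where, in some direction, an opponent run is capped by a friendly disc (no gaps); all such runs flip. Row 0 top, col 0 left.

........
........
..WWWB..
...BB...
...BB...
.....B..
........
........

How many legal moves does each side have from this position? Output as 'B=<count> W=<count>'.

-- B to move --
(1,1): flips 1 -> legal
(1,2): flips 1 -> legal
(1,3): flips 1 -> legal
(1,4): flips 1 -> legal
(1,5): flips 1 -> legal
(2,1): flips 3 -> legal
(3,1): no bracket -> illegal
(3,2): no bracket -> illegal
(3,5): no bracket -> illegal
B mobility = 6
-- W to move --
(1,4): no bracket -> illegal
(1,5): no bracket -> illegal
(1,6): no bracket -> illegal
(2,6): flips 1 -> legal
(3,2): no bracket -> illegal
(3,5): no bracket -> illegal
(3,6): no bracket -> illegal
(4,2): flips 1 -> legal
(4,5): flips 1 -> legal
(4,6): no bracket -> illegal
(5,2): no bracket -> illegal
(5,3): flips 2 -> legal
(5,4): flips 2 -> legal
(5,6): no bracket -> illegal
(6,4): no bracket -> illegal
(6,5): no bracket -> illegal
(6,6): flips 3 -> legal
W mobility = 6

Answer: B=6 W=6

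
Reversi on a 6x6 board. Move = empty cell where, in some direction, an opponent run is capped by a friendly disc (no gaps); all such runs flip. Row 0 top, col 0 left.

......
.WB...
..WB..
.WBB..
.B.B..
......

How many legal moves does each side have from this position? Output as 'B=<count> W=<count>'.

-- B to move --
(0,0): flips 2 -> legal
(0,1): no bracket -> illegal
(0,2): no bracket -> illegal
(1,0): flips 1 -> legal
(1,3): no bracket -> illegal
(2,0): no bracket -> illegal
(2,1): flips 2 -> legal
(3,0): flips 1 -> legal
(4,0): no bracket -> illegal
(4,2): no bracket -> illegal
B mobility = 4
-- W to move --
(0,1): no bracket -> illegal
(0,2): flips 1 -> legal
(0,3): no bracket -> illegal
(1,3): flips 1 -> legal
(1,4): no bracket -> illegal
(2,1): no bracket -> illegal
(2,4): flips 1 -> legal
(3,0): no bracket -> illegal
(3,4): flips 2 -> legal
(4,0): no bracket -> illegal
(4,2): flips 1 -> legal
(4,4): flips 1 -> legal
(5,0): no bracket -> illegal
(5,1): flips 1 -> legal
(5,2): no bracket -> illegal
(5,3): no bracket -> illegal
(5,4): no bracket -> illegal
W mobility = 7

Answer: B=4 W=7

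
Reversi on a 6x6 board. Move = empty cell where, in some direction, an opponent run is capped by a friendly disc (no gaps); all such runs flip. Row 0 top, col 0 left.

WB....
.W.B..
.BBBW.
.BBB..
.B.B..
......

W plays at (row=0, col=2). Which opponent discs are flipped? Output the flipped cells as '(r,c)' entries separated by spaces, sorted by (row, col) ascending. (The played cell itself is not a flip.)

Answer: (0,1) (1,3)

Derivation:
Dir NW: edge -> no flip
Dir N: edge -> no flip
Dir NE: edge -> no flip
Dir W: opp run (0,1) capped by W -> flip
Dir E: first cell '.' (not opp) -> no flip
Dir SW: first cell 'W' (not opp) -> no flip
Dir S: first cell '.' (not opp) -> no flip
Dir SE: opp run (1,3) capped by W -> flip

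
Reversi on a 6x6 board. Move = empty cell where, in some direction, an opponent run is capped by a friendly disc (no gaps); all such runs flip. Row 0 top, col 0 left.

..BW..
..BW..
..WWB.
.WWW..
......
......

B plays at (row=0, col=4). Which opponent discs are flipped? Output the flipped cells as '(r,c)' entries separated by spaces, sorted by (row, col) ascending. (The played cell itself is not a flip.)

Dir NW: edge -> no flip
Dir N: edge -> no flip
Dir NE: edge -> no flip
Dir W: opp run (0,3) capped by B -> flip
Dir E: first cell '.' (not opp) -> no flip
Dir SW: opp run (1,3) (2,2) (3,1), next='.' -> no flip
Dir S: first cell '.' (not opp) -> no flip
Dir SE: first cell '.' (not opp) -> no flip

Answer: (0,3)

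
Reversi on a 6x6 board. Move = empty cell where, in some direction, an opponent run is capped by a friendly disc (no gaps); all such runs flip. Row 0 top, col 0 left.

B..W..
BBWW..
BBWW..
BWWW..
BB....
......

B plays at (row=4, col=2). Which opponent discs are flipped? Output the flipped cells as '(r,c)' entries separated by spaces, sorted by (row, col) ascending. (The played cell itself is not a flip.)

Answer: (3,1)

Derivation:
Dir NW: opp run (3,1) capped by B -> flip
Dir N: opp run (3,2) (2,2) (1,2), next='.' -> no flip
Dir NE: opp run (3,3), next='.' -> no flip
Dir W: first cell 'B' (not opp) -> no flip
Dir E: first cell '.' (not opp) -> no flip
Dir SW: first cell '.' (not opp) -> no flip
Dir S: first cell '.' (not opp) -> no flip
Dir SE: first cell '.' (not opp) -> no flip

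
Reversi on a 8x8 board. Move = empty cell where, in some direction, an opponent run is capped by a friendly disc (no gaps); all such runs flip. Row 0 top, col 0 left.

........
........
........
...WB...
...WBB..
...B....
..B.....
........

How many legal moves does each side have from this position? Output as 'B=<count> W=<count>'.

Answer: B=5 W=5

Derivation:
-- B to move --
(2,2): flips 1 -> legal
(2,3): flips 2 -> legal
(2,4): no bracket -> illegal
(3,2): flips 1 -> legal
(4,2): flips 1 -> legal
(5,2): flips 1 -> legal
(5,4): no bracket -> illegal
B mobility = 5
-- W to move --
(2,3): no bracket -> illegal
(2,4): no bracket -> illegal
(2,5): flips 1 -> legal
(3,5): flips 1 -> legal
(3,6): no bracket -> illegal
(4,2): no bracket -> illegal
(4,6): flips 2 -> legal
(5,1): no bracket -> illegal
(5,2): no bracket -> illegal
(5,4): no bracket -> illegal
(5,5): flips 1 -> legal
(5,6): no bracket -> illegal
(6,1): no bracket -> illegal
(6,3): flips 1 -> legal
(6,4): no bracket -> illegal
(7,1): no bracket -> illegal
(7,2): no bracket -> illegal
(7,3): no bracket -> illegal
W mobility = 5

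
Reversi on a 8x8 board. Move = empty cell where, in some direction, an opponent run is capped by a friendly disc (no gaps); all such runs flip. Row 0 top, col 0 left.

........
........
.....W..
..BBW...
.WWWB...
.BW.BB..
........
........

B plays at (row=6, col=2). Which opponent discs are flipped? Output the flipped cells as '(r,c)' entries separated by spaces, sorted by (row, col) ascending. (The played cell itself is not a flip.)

Answer: (4,2) (5,2)

Derivation:
Dir NW: first cell 'B' (not opp) -> no flip
Dir N: opp run (5,2) (4,2) capped by B -> flip
Dir NE: first cell '.' (not opp) -> no flip
Dir W: first cell '.' (not opp) -> no flip
Dir E: first cell '.' (not opp) -> no flip
Dir SW: first cell '.' (not opp) -> no flip
Dir S: first cell '.' (not opp) -> no flip
Dir SE: first cell '.' (not opp) -> no flip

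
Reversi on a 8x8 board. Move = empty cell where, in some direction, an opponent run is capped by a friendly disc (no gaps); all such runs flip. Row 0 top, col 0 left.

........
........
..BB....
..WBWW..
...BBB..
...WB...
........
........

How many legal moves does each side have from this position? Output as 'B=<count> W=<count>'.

-- B to move --
(2,1): flips 1 -> legal
(2,4): flips 1 -> legal
(2,5): flips 2 -> legal
(2,6): flips 1 -> legal
(3,1): flips 1 -> legal
(3,6): flips 2 -> legal
(4,1): flips 1 -> legal
(4,2): flips 1 -> legal
(4,6): no bracket -> illegal
(5,2): flips 1 -> legal
(6,2): flips 1 -> legal
(6,3): flips 1 -> legal
(6,4): no bracket -> illegal
B mobility = 11
-- W to move --
(1,1): no bracket -> illegal
(1,2): flips 2 -> legal
(1,3): flips 3 -> legal
(1,4): flips 1 -> legal
(2,1): no bracket -> illegal
(2,4): no bracket -> illegal
(3,1): no bracket -> illegal
(3,6): no bracket -> illegal
(4,2): no bracket -> illegal
(4,6): no bracket -> illegal
(5,2): flips 1 -> legal
(5,5): flips 2 -> legal
(5,6): flips 1 -> legal
(6,3): no bracket -> illegal
(6,4): flips 2 -> legal
(6,5): flips 2 -> legal
W mobility = 8

Answer: B=11 W=8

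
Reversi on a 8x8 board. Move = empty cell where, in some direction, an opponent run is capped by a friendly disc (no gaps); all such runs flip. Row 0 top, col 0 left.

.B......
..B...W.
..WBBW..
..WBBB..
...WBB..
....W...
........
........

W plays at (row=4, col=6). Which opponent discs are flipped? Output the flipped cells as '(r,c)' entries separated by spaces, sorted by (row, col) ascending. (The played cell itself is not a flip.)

Answer: (4,4) (4,5)

Derivation:
Dir NW: opp run (3,5) (2,4), next='.' -> no flip
Dir N: first cell '.' (not opp) -> no flip
Dir NE: first cell '.' (not opp) -> no flip
Dir W: opp run (4,5) (4,4) capped by W -> flip
Dir E: first cell '.' (not opp) -> no flip
Dir SW: first cell '.' (not opp) -> no flip
Dir S: first cell '.' (not opp) -> no flip
Dir SE: first cell '.' (not opp) -> no flip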